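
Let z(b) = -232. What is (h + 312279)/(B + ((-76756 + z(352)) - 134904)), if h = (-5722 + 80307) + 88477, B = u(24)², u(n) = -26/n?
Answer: -68449104/30512279 ≈ -2.2433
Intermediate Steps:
B = 169/144 (B = (-26/24)² = (-26*1/24)² = (-13/12)² = 169/144 ≈ 1.1736)
h = 163062 (h = 74585 + 88477 = 163062)
(h + 312279)/(B + ((-76756 + z(352)) - 134904)) = (163062 + 312279)/(169/144 + ((-76756 - 232) - 134904)) = 475341/(169/144 + (-76988 - 134904)) = 475341/(169/144 - 211892) = 475341/(-30512279/144) = 475341*(-144/30512279) = -68449104/30512279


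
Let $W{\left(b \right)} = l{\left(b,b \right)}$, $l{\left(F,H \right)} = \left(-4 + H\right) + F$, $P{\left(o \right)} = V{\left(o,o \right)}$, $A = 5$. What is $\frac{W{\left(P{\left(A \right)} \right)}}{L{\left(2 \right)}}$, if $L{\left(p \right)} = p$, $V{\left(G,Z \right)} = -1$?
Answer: $-3$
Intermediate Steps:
$P{\left(o \right)} = -1$
$l{\left(F,H \right)} = -4 + F + H$
$W{\left(b \right)} = -4 + 2 b$ ($W{\left(b \right)} = -4 + b + b = -4 + 2 b$)
$\frac{W{\left(P{\left(A \right)} \right)}}{L{\left(2 \right)}} = \frac{-4 + 2 \left(-1\right)}{2} = \left(-4 - 2\right) \frac{1}{2} = \left(-6\right) \frac{1}{2} = -3$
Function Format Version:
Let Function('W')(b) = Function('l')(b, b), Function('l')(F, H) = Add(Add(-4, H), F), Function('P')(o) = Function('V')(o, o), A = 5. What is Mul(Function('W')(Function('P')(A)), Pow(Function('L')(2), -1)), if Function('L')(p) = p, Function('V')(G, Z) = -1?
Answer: -3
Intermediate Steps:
Function('P')(o) = -1
Function('l')(F, H) = Add(-4, F, H)
Function('W')(b) = Add(-4, Mul(2, b)) (Function('W')(b) = Add(-4, b, b) = Add(-4, Mul(2, b)))
Mul(Function('W')(Function('P')(A)), Pow(Function('L')(2), -1)) = Mul(Add(-4, Mul(2, -1)), Pow(2, -1)) = Mul(Add(-4, -2), Rational(1, 2)) = Mul(-6, Rational(1, 2)) = -3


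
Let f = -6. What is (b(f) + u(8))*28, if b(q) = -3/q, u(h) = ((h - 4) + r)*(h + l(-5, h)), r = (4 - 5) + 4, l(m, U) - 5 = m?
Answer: 1582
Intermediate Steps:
l(m, U) = 5 + m
r = 3 (r = -1 + 4 = 3)
u(h) = h*(-1 + h) (u(h) = ((h - 4) + 3)*(h + (5 - 5)) = ((-4 + h) + 3)*(h + 0) = (-1 + h)*h = h*(-1 + h))
(b(f) + u(8))*28 = (-3/(-6) + 8*(-1 + 8))*28 = (-3*(-⅙) + 8*7)*28 = (½ + 56)*28 = (113/2)*28 = 1582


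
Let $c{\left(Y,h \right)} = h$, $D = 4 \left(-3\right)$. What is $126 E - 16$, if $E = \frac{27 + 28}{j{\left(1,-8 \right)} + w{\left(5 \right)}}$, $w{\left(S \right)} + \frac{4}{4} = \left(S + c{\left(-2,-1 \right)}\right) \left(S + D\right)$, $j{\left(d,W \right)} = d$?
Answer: $- \frac{527}{2} \approx -263.5$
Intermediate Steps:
$D = -12$
$w{\left(S \right)} = -1 + \left(-1 + S\right) \left(-12 + S\right)$ ($w{\left(S \right)} = -1 + \left(S - 1\right) \left(S - 12\right) = -1 + \left(-1 + S\right) \left(-12 + S\right)$)
$E = - \frac{55}{28}$ ($E = \frac{27 + 28}{1 + \left(11 + 5^{2} - 65\right)} = \frac{55}{1 + \left(11 + 25 - 65\right)} = \frac{55}{1 - 29} = \frac{55}{-28} = 55 \left(- \frac{1}{28}\right) = - \frac{55}{28} \approx -1.9643$)
$126 E - 16 = 126 \left(- \frac{55}{28}\right) - 16 = - \frac{495}{2} - 16 = - \frac{527}{2}$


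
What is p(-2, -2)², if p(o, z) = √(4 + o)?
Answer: 2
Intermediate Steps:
p(-2, -2)² = (√(4 - 2))² = (√2)² = 2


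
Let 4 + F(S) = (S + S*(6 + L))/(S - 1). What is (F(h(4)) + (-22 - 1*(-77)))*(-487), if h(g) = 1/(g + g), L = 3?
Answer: -168989/7 ≈ -24141.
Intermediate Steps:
h(g) = 1/(2*g)
F(S) = -4 + 10*S/(-1 + S) (F(S) = -4 + (S + S*(6 + 3))/(S - 1) = -4 + (S + S*9)/(-1 + S) = -4 + (S + 9*S)/(-1 + S) = -4 + (10*S)/(-1 + S) = -4 + 10*S/(-1 + S))
(F(h(4)) + (-22 - 1*(-77)))*(-487) = (2*(2 + 3*((½)/4))/(-1 + (½)/4) + (-22 - 1*(-77)))*(-487) = (2*(2 + 3*((½)*(¼)))/(-1 + (½)*(¼)) + (-22 + 77))*(-487) = (2*(2 + 3*(⅛))/(-1 + ⅛) + 55)*(-487) = (2*(2 + 3/8)/(-7/8) + 55)*(-487) = (2*(-8/7)*(19/8) + 55)*(-487) = (-38/7 + 55)*(-487) = (347/7)*(-487) = -168989/7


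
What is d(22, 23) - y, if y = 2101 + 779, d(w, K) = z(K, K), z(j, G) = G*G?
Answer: -2351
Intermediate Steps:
z(j, G) = G²
d(w, K) = K²
y = 2880
d(22, 23) - y = 23² - 1*2880 = 529 - 2880 = -2351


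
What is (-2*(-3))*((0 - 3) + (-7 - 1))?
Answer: -66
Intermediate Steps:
(-2*(-3))*((0 - 3) + (-7 - 1)) = 6*(-3 - 8) = 6*(-11) = -66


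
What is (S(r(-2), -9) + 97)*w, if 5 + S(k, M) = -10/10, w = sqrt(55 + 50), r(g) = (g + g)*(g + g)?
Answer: 91*sqrt(105) ≈ 932.47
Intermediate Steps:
r(g) = 4*g**2 (r(g) = (2*g)*(2*g) = 4*g**2)
w = sqrt(105) ≈ 10.247
S(k, M) = -6 (S(k, M) = -5 - 10/10 = -5 - 10*1/10 = -5 - 1 = -6)
(S(r(-2), -9) + 97)*w = (-6 + 97)*sqrt(105) = 91*sqrt(105)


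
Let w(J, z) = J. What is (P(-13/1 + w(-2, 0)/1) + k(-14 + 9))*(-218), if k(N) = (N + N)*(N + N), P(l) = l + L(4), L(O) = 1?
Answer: -18748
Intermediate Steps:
P(l) = 1 + l (P(l) = l + 1 = 1 + l)
k(N) = 4*N² (k(N) = (2*N)*(2*N) = 4*N²)
(P(-13/1 + w(-2, 0)/1) + k(-14 + 9))*(-218) = ((1 + (-13/1 - 2/1)) + 4*(-14 + 9)²)*(-218) = ((1 + (-13*1 - 2*1)) + 4*(-5)²)*(-218) = ((1 + (-13 - 2)) + 4*25)*(-218) = ((1 - 15) + 100)*(-218) = (-14 + 100)*(-218) = 86*(-218) = -18748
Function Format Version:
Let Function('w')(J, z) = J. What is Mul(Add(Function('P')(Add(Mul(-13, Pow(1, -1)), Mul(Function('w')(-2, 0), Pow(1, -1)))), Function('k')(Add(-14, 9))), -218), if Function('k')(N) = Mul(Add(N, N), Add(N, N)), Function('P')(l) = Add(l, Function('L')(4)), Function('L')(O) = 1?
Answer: -18748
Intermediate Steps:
Function('P')(l) = Add(1, l) (Function('P')(l) = Add(l, 1) = Add(1, l))
Function('k')(N) = Mul(4, Pow(N, 2)) (Function('k')(N) = Mul(Mul(2, N), Mul(2, N)) = Mul(4, Pow(N, 2)))
Mul(Add(Function('P')(Add(Mul(-13, Pow(1, -1)), Mul(Function('w')(-2, 0), Pow(1, -1)))), Function('k')(Add(-14, 9))), -218) = Mul(Add(Add(1, Add(Mul(-13, Pow(1, -1)), Mul(-2, Pow(1, -1)))), Mul(4, Pow(Add(-14, 9), 2))), -218) = Mul(Add(Add(1, Add(Mul(-13, 1), Mul(-2, 1))), Mul(4, Pow(-5, 2))), -218) = Mul(Add(Add(1, Add(-13, -2)), Mul(4, 25)), -218) = Mul(Add(Add(1, -15), 100), -218) = Mul(Add(-14, 100), -218) = Mul(86, -218) = -18748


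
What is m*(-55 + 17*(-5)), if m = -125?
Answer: 17500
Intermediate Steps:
m*(-55 + 17*(-5)) = -125*(-55 + 17*(-5)) = -125*(-55 - 85) = -125*(-140) = 17500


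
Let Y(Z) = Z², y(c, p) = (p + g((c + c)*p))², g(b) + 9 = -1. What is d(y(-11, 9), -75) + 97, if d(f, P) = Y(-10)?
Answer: 197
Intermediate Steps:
g(b) = -10 (g(b) = -9 - 1 = -10)
y(c, p) = (-10 + p)² (y(c, p) = (p - 10)² = (-10 + p)²)
d(f, P) = 100 (d(f, P) = (-10)² = 100)
d(y(-11, 9), -75) + 97 = 100 + 97 = 197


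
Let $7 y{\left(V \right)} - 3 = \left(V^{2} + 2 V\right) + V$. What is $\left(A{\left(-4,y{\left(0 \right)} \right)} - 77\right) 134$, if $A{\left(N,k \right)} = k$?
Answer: $- \frac{71824}{7} \approx -10261.0$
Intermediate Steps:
$y{\left(V \right)} = \frac{3}{7} + \frac{V^{2}}{7} + \frac{3 V}{7}$ ($y{\left(V \right)} = \frac{3}{7} + \frac{\left(V^{2} + 2 V\right) + V}{7} = \frac{3}{7} + \frac{V^{2} + 3 V}{7} = \frac{3}{7} + \left(\frac{V^{2}}{7} + \frac{3 V}{7}\right) = \frac{3}{7} + \frac{V^{2}}{7} + \frac{3 V}{7}$)
$\left(A{\left(-4,y{\left(0 \right)} \right)} - 77\right) 134 = \left(\left(\frac{3}{7} + \frac{0^{2}}{7} + \frac{3}{7} \cdot 0\right) - 77\right) 134 = \left(\left(\frac{3}{7} + \frac{1}{7} \cdot 0 + 0\right) - 77\right) 134 = \left(\left(\frac{3}{7} + 0 + 0\right) - 77\right) 134 = \left(\frac{3}{7} - 77\right) 134 = \left(- \frac{536}{7}\right) 134 = - \frac{71824}{7}$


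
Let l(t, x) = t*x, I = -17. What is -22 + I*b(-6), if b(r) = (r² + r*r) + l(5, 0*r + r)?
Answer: -736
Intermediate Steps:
b(r) = 2*r² + 5*r (b(r) = (r² + r*r) + 5*(0*r + r) = (r² + r²) + 5*(0 + r) = 2*r² + 5*r)
-22 + I*b(-6) = -22 - (-102)*(5 + 2*(-6)) = -22 - (-102)*(5 - 12) = -22 - (-102)*(-7) = -22 - 17*42 = -22 - 714 = -736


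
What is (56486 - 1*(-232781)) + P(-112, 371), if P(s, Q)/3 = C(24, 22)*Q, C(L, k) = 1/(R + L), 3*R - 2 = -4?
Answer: 2893147/10 ≈ 2.8931e+5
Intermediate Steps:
R = -⅔ (R = ⅔ + (⅓)*(-4) = ⅔ - 4/3 = -⅔ ≈ -0.66667)
C(L, k) = 1/(-⅔ + L)
P(s, Q) = 9*Q/70 (P(s, Q) = 3*((3/(-2 + 3*24))*Q) = 3*((3/(-2 + 72))*Q) = 3*((3/70)*Q) = 3*((3*(1/70))*Q) = 3*(3*Q/70) = 9*Q/70)
(56486 - 1*(-232781)) + P(-112, 371) = (56486 - 1*(-232781)) + (9/70)*371 = (56486 + 232781) + 477/10 = 289267 + 477/10 = 2893147/10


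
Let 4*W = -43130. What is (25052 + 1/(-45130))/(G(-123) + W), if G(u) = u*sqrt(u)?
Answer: -4876263821567/2132359523509 + 278126802714*I*sqrt(123)/10661797617545 ≈ -2.2868 + 0.28931*I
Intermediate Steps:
G(u) = u**(3/2)
W = -21565/2 (W = (1/4)*(-43130) = -21565/2 ≈ -10783.)
(25052 + 1/(-45130))/(G(-123) + W) = (25052 + 1/(-45130))/((-123)**(3/2) - 21565/2) = (25052 - 1/45130)/(-123*I*sqrt(123) - 21565/2) = 1130596759/(45130*(-21565/2 - 123*I*sqrt(123)))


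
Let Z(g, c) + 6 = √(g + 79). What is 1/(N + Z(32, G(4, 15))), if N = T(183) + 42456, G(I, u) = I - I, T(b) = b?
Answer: 14211/605857526 - √111/1817572578 ≈ 2.3450e-5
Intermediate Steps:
G(I, u) = 0
Z(g, c) = -6 + √(79 + g) (Z(g, c) = -6 + √(g + 79) = -6 + √(79 + g))
N = 42639 (N = 183 + 42456 = 42639)
1/(N + Z(32, G(4, 15))) = 1/(42639 + (-6 + √(79 + 32))) = 1/(42639 + (-6 + √111)) = 1/(42633 + √111)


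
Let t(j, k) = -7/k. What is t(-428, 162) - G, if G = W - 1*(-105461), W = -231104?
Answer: 20354159/162 ≈ 1.2564e+5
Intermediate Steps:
G = -125643 (G = -231104 - 1*(-105461) = -231104 + 105461 = -125643)
t(-428, 162) - G = -7/162 - 1*(-125643) = -7*1/162 + 125643 = -7/162 + 125643 = 20354159/162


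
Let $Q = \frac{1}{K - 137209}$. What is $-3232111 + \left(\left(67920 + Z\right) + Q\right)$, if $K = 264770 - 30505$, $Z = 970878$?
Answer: $- \frac{212874186527}{97056} \approx -2.1933 \cdot 10^{6}$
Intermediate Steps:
$K = 234265$ ($K = 264770 - 30505 = 234265$)
$Q = \frac{1}{97056}$ ($Q = \frac{1}{234265 - 137209} = \frac{1}{97056} \approx 1.0303 \cdot 10^{-5}$)
$-3232111 + \left(\left(67920 + Z\right) + Q\right) = -3232111 + \left(\left(67920 + 970878\right) + \frac{1}{97056}\right) = -3232111 + \left(1038798 + \frac{1}{97056}\right) = -3232111 + \frac{100821578689}{97056} = - \frac{212874186527}{97056}$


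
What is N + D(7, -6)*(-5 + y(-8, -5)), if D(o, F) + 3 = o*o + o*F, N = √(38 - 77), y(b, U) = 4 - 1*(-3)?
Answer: 8 + I*√39 ≈ 8.0 + 6.245*I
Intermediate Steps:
y(b, U) = 7 (y(b, U) = 4 + 3 = 7)
N = I*√39 (N = √(-39) = I*√39 ≈ 6.245*I)
D(o, F) = -3 + o² + F*o (D(o, F) = -3 + (o*o + o*F) = -3 + (o² + F*o) = -3 + o² + F*o)
N + D(7, -6)*(-5 + y(-8, -5)) = I*√39 + (-3 + 7² - 6*7)*(-5 + 7) = I*√39 + (-3 + 49 - 42)*2 = I*√39 + 4*2 = I*√39 + 8 = 8 + I*√39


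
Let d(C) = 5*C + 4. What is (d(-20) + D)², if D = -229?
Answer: 105625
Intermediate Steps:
d(C) = 4 + 5*C
(d(-20) + D)² = ((4 + 5*(-20)) - 229)² = ((4 - 100) - 229)² = (-96 - 229)² = (-325)² = 105625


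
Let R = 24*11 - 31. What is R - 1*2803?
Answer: -2570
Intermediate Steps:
R = 233 (R = 264 - 31 = 233)
R - 1*2803 = 233 - 1*2803 = 233 - 2803 = -2570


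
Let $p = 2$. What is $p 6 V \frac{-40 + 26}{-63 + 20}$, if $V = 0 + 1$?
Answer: $\frac{168}{43} \approx 3.907$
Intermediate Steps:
$V = 1$
$p 6 V \frac{-40 + 26}{-63 + 20} = 2 \cdot 6 \cdot 1 \frac{-40 + 26}{-63 + 20} = 12 \cdot 1 \left(- \frac{14}{-43}\right) = 12 \left(\left(-14\right) \left(- \frac{1}{43}\right)\right) = 12 \cdot \frac{14}{43} = \frac{168}{43}$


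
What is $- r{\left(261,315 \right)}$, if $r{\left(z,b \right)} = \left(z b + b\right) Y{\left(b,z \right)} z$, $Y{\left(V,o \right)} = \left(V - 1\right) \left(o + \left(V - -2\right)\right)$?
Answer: $-3909397572360$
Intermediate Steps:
$Y{\left(V,o \right)} = \left(-1 + V\right) \left(2 + V + o\right)$ ($Y{\left(V,o \right)} = \left(-1 + V\right) \left(o + \left(V + 2\right)\right) = \left(-1 + V\right) \left(o + \left(2 + V\right)\right) = \left(-1 + V\right) \left(2 + V + o\right)$)
$r{\left(z,b \right)} = z \left(b + b z\right) \left(-2 + b + b^{2} - z + b z\right)$ ($r{\left(z,b \right)} = \left(z b + b\right) \left(-2 + b + b^{2} - z + b z\right) z = \left(b z + b\right) \left(-2 + b + b^{2} - z + b z\right) z = \left(b + b z\right) \left(-2 + b + b^{2} - z + b z\right) z = z \left(b + b z\right) \left(-2 + b + b^{2} - z + b z\right)$)
$- r{\left(261,315 \right)} = - 315 \cdot 261 \left(1 + 261\right) \left(-2 + 315 + 315^{2} - 261 + 315 \cdot 261\right) = - 315 \cdot 261 \cdot 262 \left(-2 + 315 + 99225 - 261 + 82215\right) = - 315 \cdot 261 \cdot 262 \cdot 181492 = \left(-1\right) 3909397572360 = -3909397572360$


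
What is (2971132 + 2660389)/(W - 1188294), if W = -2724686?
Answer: -5631521/3912980 ≈ -1.4392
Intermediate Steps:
(2971132 + 2660389)/(W - 1188294) = (2971132 + 2660389)/(-2724686 - 1188294) = 5631521/(-3912980) = 5631521*(-1/3912980) = -5631521/3912980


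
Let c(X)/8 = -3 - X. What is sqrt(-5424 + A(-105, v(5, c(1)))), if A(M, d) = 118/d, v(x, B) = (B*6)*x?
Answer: I*sqrt(78107370)/120 ≈ 73.649*I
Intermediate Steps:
c(X) = -24 - 8*X (c(X) = 8*(-3 - X) = -24 - 8*X)
v(x, B) = 6*B*x (v(x, B) = (6*B)*x = 6*B*x)
sqrt(-5424 + A(-105, v(5, c(1)))) = sqrt(-5424 + 118/((6*(-24 - 8*1)*5))) = sqrt(-5424 + 118/((6*(-24 - 8)*5))) = sqrt(-5424 + 118/((6*(-32)*5))) = sqrt(-5424 + 118/(-960)) = sqrt(-5424 + 118*(-1/960)) = sqrt(-5424 - 59/480) = sqrt(-2603579/480) = I*sqrt(78107370)/120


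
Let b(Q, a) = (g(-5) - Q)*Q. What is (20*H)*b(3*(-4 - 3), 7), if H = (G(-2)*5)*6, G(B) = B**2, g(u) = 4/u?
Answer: -1018080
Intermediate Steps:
b(Q, a) = Q*(-4/5 - Q) (b(Q, a) = (4/(-5) - Q)*Q = (4*(-1/5) - Q)*Q = (-4/5 - Q)*Q = Q*(-4/5 - Q))
H = 120 (H = ((-2)**2*5)*6 = (4*5)*6 = 20*6 = 120)
(20*H)*b(3*(-4 - 3), 7) = (20*120)*(-3*(-4 - 3)*(4 + 5*(3*(-4 - 3)))/5) = 2400*(-3*(-7)*(4 + 5*(3*(-7)))/5) = 2400*(-1/5*(-21)*(4 + 5*(-21))) = 2400*(-1/5*(-21)*(4 - 105)) = 2400*(-1/5*(-21)*(-101)) = 2400*(-2121/5) = -1018080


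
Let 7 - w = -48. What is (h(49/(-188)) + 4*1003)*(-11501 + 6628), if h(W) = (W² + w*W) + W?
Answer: -688489879561/35344 ≈ -1.9480e+7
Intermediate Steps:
w = 55 (w = 7 - 1*(-48) = 7 + 48 = 55)
h(W) = W² + 56*W (h(W) = (W² + 55*W) + W = W² + 56*W)
(h(49/(-188)) + 4*1003)*(-11501 + 6628) = ((49/(-188))*(56 + 49/(-188)) + 4*1003)*(-11501 + 6628) = ((49*(-1/188))*(56 + 49*(-1/188)) + 4012)*(-4873) = (-49*(56 - 49/188)/188 + 4012)*(-4873) = (-49/188*10479/188 + 4012)*(-4873) = (-513471/35344 + 4012)*(-4873) = (141286657/35344)*(-4873) = -688489879561/35344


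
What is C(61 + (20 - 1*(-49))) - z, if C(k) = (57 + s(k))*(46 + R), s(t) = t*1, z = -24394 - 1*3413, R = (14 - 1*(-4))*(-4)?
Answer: 22945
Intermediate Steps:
R = -72 (R = (14 + 4)*(-4) = 18*(-4) = -72)
z = -27807 (z = -24394 - 3413 = -27807)
s(t) = t
C(k) = -1482 - 26*k (C(k) = (57 + k)*(46 - 72) = (57 + k)*(-26) = -1482 - 26*k)
C(61 + (20 - 1*(-49))) - z = (-1482 - 26*(61 + (20 - 1*(-49)))) - 1*(-27807) = (-1482 - 26*(61 + (20 + 49))) + 27807 = (-1482 - 26*(61 + 69)) + 27807 = (-1482 - 26*130) + 27807 = (-1482 - 3380) + 27807 = -4862 + 27807 = 22945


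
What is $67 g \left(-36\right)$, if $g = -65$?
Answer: $156780$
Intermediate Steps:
$67 g \left(-36\right) = 67 \left(-65\right) \left(-36\right) = \left(-4355\right) \left(-36\right) = 156780$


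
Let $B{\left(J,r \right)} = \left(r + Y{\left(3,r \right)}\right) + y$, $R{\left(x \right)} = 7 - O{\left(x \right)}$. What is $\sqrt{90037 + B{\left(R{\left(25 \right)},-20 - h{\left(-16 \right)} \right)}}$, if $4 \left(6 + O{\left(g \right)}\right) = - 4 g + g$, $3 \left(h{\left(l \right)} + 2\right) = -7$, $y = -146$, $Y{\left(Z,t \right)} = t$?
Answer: $\frac{\sqrt{808737}}{3} \approx 299.77$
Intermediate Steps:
$h{\left(l \right)} = - \frac{13}{3}$ ($h{\left(l \right)} = -2 + \frac{1}{3} \left(-7\right) = -2 - \frac{7}{3} = - \frac{13}{3}$)
$O{\left(g \right)} = -6 - \frac{3 g}{4}$ ($O{\left(g \right)} = -6 + \frac{- 4 g + g}{4} = -6 + \frac{\left(-3\right) g}{4} = -6 - \frac{3 g}{4}$)
$R{\left(x \right)} = 13 + \frac{3 x}{4}$ ($R{\left(x \right)} = 7 - \left(-6 - \frac{3 x}{4}\right) = 7 + \left(6 + \frac{3 x}{4}\right) = 13 + \frac{3 x}{4}$)
$B{\left(J,r \right)} = -146 + 2 r$ ($B{\left(J,r \right)} = \left(r + r\right) - 146 = 2 r - 146 = -146 + 2 r$)
$\sqrt{90037 + B{\left(R{\left(25 \right)},-20 - h{\left(-16 \right)} \right)}} = \sqrt{90037 - \left(146 - 2 \left(-20 - - \frac{13}{3}\right)\right)} = \sqrt{90037 - \left(146 - 2 \left(-20 + \frac{13}{3}\right)\right)} = \sqrt{90037 + \left(-146 + 2 \left(- \frac{47}{3}\right)\right)} = \sqrt{90037 - \frac{532}{3}} = \sqrt{\frac{269579}{3}} = \frac{\sqrt{808737}}{3}$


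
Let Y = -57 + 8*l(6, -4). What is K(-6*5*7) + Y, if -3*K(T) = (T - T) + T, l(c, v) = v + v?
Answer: -51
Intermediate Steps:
l(c, v) = 2*v
K(T) = -T/3 (K(T) = -((T - T) + T)/3 = -(0 + T)/3 = -T/3)
Y = -121 (Y = -57 + 8*(2*(-4)) = -57 + 8*(-8) = -57 - 64 = -121)
K(-6*5*7) + Y = -(-6*5)*7/3 - 121 = -(-10)*7 - 121 = -1/3*(-210) - 121 = 70 - 121 = -51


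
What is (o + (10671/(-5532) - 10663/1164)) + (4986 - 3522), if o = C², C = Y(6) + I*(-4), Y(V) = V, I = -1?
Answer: 416648963/268302 ≈ 1552.9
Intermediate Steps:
C = 10 (C = 6 - 1*(-4) = 6 + 4 = 10)
o = 100 (o = 10² = 100)
(o + (10671/(-5532) - 10663/1164)) + (4986 - 3522) = (100 + (10671/(-5532) - 10663/1164)) + (4986 - 3522) = (100 + (10671*(-1/5532) - 10663*1/1164)) + 1464 = (100 + (-3557/1844 - 10663/1164)) + 1464 = (100 - 2975365/268302) + 1464 = 23854835/268302 + 1464 = 416648963/268302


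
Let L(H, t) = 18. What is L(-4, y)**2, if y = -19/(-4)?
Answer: 324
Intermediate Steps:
y = 19/4 (y = -19*(-1/4) = 19/4 ≈ 4.7500)
L(-4, y)**2 = 18**2 = 324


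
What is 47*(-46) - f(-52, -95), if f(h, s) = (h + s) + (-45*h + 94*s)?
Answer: 4575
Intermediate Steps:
f(h, s) = -44*h + 95*s
47*(-46) - f(-52, -95) = 47*(-46) - (-44*(-52) + 95*(-95)) = -2162 - (2288 - 9025) = -2162 - 1*(-6737) = -2162 + 6737 = 4575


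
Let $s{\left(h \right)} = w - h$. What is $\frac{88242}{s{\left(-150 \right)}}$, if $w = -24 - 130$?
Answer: $- \frac{44121}{2} \approx -22061.0$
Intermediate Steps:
$w = -154$
$s{\left(h \right)} = -154 - h$
$\frac{88242}{s{\left(-150 \right)}} = \frac{88242}{-154 - -150} = \frac{88242}{-154 + 150} = \frac{88242}{-4} = 88242 \left(- \frac{1}{4}\right) = - \frac{44121}{2}$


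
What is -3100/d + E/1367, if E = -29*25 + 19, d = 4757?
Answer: -7596142/6502819 ≈ -1.1681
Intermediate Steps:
E = -706 (E = -725 + 19 = -706)
-3100/d + E/1367 = -3100/4757 - 706/1367 = -7596142/6502819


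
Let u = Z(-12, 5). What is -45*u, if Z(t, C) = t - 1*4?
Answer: 720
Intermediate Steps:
Z(t, C) = -4 + t (Z(t, C) = t - 4 = -4 + t)
u = -16 (u = -4 - 12 = -16)
-45*u = -45*(-16) = 720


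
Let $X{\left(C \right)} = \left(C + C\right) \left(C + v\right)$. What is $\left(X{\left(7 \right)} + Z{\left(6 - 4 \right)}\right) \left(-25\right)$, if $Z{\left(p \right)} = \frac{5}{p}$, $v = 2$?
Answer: $- \frac{6425}{2} \approx -3212.5$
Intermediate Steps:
$X{\left(C \right)} = 2 C \left(2 + C\right)$ ($X{\left(C \right)} = \left(C + C\right) \left(C + 2\right) = 2 C \left(2 + C\right)$)
$\left(X{\left(7 \right)} + Z{\left(6 - 4 \right)}\right) \left(-25\right) = \left(2 \cdot 7 \left(2 + 7\right) + \frac{5}{6 - 4}\right) \left(-25\right) = \left(2 \cdot 7 \cdot 9 + \frac{5}{2}\right) \left(-25\right) = \left(126 + 5 \cdot \frac{1}{2}\right) \left(-25\right) = \left(126 + \frac{5}{2}\right) \left(-25\right) = \frac{257}{2} \left(-25\right) = - \frac{6425}{2}$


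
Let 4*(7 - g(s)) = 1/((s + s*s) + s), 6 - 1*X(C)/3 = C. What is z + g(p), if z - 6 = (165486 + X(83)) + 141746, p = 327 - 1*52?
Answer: 93547165799/304700 ≈ 3.0701e+5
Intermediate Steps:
X(C) = 18 - 3*C
p = 275 (p = 327 - 52 = 275)
g(s) = 7 - 1/(4*(s² + 2*s)) (g(s) = 7 - 1/(4*((s + s*s) + s)) = 7 - 1/(4*((s + s²) + s)) = 7 - 1/(4*(s² + 2*s)))
z = 307007 (z = 6 + ((165486 + (18 - 3*83)) + 141746) = 6 + ((165486 + (18 - 249)) + 141746) = 6 + ((165486 - 231) + 141746) = 6 + (165255 + 141746) = 6 + 307001 = 307007)
z + g(p) = 307007 + (¼)*(-1 + 28*275² + 56*275)/(275*(2 + 275)) = 307007 + (¼)*(1/275)*(-1 + 28*75625 + 15400)/277 = 307007 + (¼)*(1/275)*(1/277)*(-1 + 2117500 + 15400) = 307007 + (¼)*(1/275)*(1/277)*2132899 = 307007 + 2132899/304700 = 93547165799/304700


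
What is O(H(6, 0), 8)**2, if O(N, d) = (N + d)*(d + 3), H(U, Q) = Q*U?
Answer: 7744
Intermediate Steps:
O(N, d) = (3 + d)*(N + d) (O(N, d) = (N + d)*(3 + d) = (3 + d)*(N + d))
O(H(6, 0), 8)**2 = (8**2 + 3*(0*6) + 3*8 + (0*6)*8)**2 = (64 + 3*0 + 24 + 0*8)**2 = (64 + 0 + 24 + 0)**2 = 88**2 = 7744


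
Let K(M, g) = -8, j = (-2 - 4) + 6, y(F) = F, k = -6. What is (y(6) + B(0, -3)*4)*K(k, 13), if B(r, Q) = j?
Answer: -48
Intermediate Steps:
j = 0 (j = -6 + 6 = 0)
B(r, Q) = 0
(y(6) + B(0, -3)*4)*K(k, 13) = (6 + 0*4)*(-8) = (6 + 0)*(-8) = 6*(-8) = -48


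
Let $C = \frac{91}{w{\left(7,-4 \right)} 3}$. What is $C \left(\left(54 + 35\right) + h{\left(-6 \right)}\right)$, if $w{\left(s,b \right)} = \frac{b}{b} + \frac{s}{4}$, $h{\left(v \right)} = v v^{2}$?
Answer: $- \frac{46228}{33} \approx -1400.8$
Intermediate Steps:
$h{\left(v \right)} = v^{3}$
$w{\left(s,b \right)} = 1 + \frac{s}{4}$ ($w{\left(s,b \right)} = 1 + s \frac{1}{4} = 1 + \frac{s}{4}$)
$C = \frac{364}{33}$ ($C = \frac{91}{\left(1 + \frac{1}{4} \cdot 7\right) 3} = \frac{91}{\left(1 + \frac{7}{4}\right) 3} = \frac{91}{\frac{11}{4} \cdot 3} = \frac{91}{\frac{33}{4}} = 91 \cdot \frac{4}{33} = \frac{364}{33} \approx 11.03$)
$C \left(\left(54 + 35\right) + h{\left(-6 \right)}\right) = \frac{364 \left(\left(54 + 35\right) + \left(-6\right)^{3}\right)}{33} = \frac{364 \left(89 - 216\right)}{33} = \frac{364}{33} \left(-127\right) = - \frac{46228}{33}$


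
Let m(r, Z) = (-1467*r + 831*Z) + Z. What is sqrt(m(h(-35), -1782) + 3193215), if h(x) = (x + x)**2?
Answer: I*sqrt(5477709) ≈ 2340.4*I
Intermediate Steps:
h(x) = 4*x**2 (h(x) = (2*x)**2 = 4*x**2)
m(r, Z) = -1467*r + 832*Z
sqrt(m(h(-35), -1782) + 3193215) = sqrt((-5868*(-35)**2 + 832*(-1782)) + 3193215) = sqrt((-5868*1225 - 1482624) + 3193215) = sqrt((-1467*4900 - 1482624) + 3193215) = sqrt((-7188300 - 1482624) + 3193215) = sqrt(-8670924 + 3193215) = sqrt(-5477709) = I*sqrt(5477709)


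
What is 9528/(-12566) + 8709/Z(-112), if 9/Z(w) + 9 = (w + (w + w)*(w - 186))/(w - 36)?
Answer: -309945184961/697413 ≈ -4.4442e+5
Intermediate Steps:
Z(w) = 9/(-9 + (w + 2*w*(-186 + w))/(-36 + w)) (Z(w) = 9/(-9 + (w + (w + w)*(w - 186))/(w - 36)) = 9/(-9 + (w + (2*w)*(-186 + w))/(-36 + w)) = 9/(-9 + (w + 2*w*(-186 + w))/(-36 + w)))
9528/(-12566) + 8709/Z(-112) = 9528/(-12566) + 8709/((9*(-36 - 112)/(2*(162 + (-112)² - 190*(-112))))) = 9528*(-1/12566) + 8709/(((9/2)*(-148)/(162 + 12544 + 21280))) = -4764/6283 + 8709/(((9/2)*(-148)/33986)) = -4764/6283 + 8709/(((9/2)*(1/33986)*(-148))) = -4764/6283 + 8709/(-333/16993) = -4764/6283 + 8709*(-16993/333) = -4764/6283 - 49330679/111 = -309945184961/697413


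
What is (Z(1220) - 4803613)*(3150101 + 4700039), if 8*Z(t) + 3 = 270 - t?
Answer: -75419939407495/2 ≈ -3.7710e+13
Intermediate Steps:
Z(t) = 267/8 - t/8 (Z(t) = -3/8 + (270 - t)/8 = -3/8 + (135/4 - t/8) = 267/8 - t/8)
(Z(1220) - 4803613)*(3150101 + 4700039) = ((267/8 - ⅛*1220) - 4803613)*(3150101 + 4700039) = ((267/8 - 305/2) - 4803613)*7850140 = (-953/8 - 4803613)*7850140 = -38429857/8*7850140 = -75419939407495/2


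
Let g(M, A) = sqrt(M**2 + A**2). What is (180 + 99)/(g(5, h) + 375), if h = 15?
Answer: 837/1123 - 279*sqrt(10)/28075 ≈ 0.71390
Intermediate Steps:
g(M, A) = sqrt(A**2 + M**2)
(180 + 99)/(g(5, h) + 375) = (180 + 99)/(sqrt(15**2 + 5**2) + 375) = 279/(sqrt(225 + 25) + 375) = 279/(sqrt(250) + 375) = 279/(5*sqrt(10) + 375) = 279/(375 + 5*sqrt(10))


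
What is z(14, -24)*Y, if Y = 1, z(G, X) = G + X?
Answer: -10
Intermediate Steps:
z(14, -24)*Y = (14 - 24)*1 = -10*1 = -10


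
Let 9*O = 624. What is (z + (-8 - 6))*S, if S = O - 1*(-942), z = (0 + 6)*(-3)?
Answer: -97088/3 ≈ -32363.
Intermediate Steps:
O = 208/3 (O = (⅑)*624 = 208/3 ≈ 69.333)
z = -18 (z = 6*(-3) = -18)
S = 3034/3 (S = 208/3 - 1*(-942) = 208/3 + 942 = 3034/3 ≈ 1011.3)
(z + (-8 - 6))*S = (-18 + (-8 - 6))*(3034/3) = (-18 - 14)*(3034/3) = -32*3034/3 = -97088/3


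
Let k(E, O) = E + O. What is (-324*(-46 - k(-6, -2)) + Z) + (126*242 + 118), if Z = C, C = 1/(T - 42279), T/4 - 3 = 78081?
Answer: 11591386555/270057 ≈ 42922.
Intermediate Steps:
T = 312336 (T = 12 + 4*78081 = 12 + 312324 = 312336)
C = 1/270057 (C = 1/(312336 - 42279) = 1/270057 ≈ 3.7029e-6)
Z = 1/270057 ≈ 3.7029e-6
(-324*(-46 - k(-6, -2)) + Z) + (126*242 + 118) = (-324*(-46 - (-6 - 2)) + 1/270057) + (126*242 + 118) = (-324*(-46 - 1*(-8)) + 1/270057) + (30492 + 118) = (-324*(-46 + 8) + 1/270057) + 30610 = (-324*(-38) + 1/270057) + 30610 = (12312 + 1/270057) + 30610 = 3324941785/270057 + 30610 = 11591386555/270057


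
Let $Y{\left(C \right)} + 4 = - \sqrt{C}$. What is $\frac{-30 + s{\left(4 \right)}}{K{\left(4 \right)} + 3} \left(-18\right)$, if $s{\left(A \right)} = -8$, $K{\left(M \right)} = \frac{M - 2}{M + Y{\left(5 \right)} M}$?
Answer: $\frac{28728}{109} - \frac{1368 \sqrt{5}}{109} \approx 235.5$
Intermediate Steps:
$Y{\left(C \right)} = -4 - \sqrt{C}$
$K{\left(M \right)} = \frac{-2 + M}{M + M \left(-4 - \sqrt{5}\right)}$ ($K{\left(M \right)} = \frac{M - 2}{M + \left(-4 - \sqrt{5}\right) M} = \frac{-2 + M}{M + M \left(-4 - \sqrt{5}\right)}$)
$\frac{-30 + s{\left(4 \right)}}{K{\left(4 \right)} + 3} \left(-18\right) = \frac{-30 - 8}{\frac{2 - 4}{4 \left(3 + \sqrt{5}\right)} + 3} \left(-18\right) = - \frac{38}{\frac{2 - 4}{4 \left(3 + \sqrt{5}\right)} + 3} \left(-18\right) = - \frac{38}{\frac{1}{4} \frac{1}{3 + \sqrt{5}} \left(-2\right) + 3} \left(-18\right) = - \frac{38}{- \frac{1}{2 \left(3 + \sqrt{5}\right)} + 3} \left(-18\right) = - \frac{38}{3 - \frac{1}{2 \left(3 + \sqrt{5}\right)}} \left(-18\right) = \frac{684}{3 - \frac{1}{2 \left(3 + \sqrt{5}\right)}}$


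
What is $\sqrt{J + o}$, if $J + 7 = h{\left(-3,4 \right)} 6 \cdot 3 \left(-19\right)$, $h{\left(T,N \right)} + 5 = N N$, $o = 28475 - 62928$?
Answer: $i \sqrt{38222} \approx 195.5 i$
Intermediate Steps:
$o = -34453$ ($o = 28475 - 62928 = -34453$)
$h{\left(T,N \right)} = -5 + N^{2}$ ($h{\left(T,N \right)} = -5 + N N = -5 + N^{2}$)
$J = -3769$ ($J = -7 + \left(-5 + 4^{2}\right) 6 \cdot 3 \left(-19\right) = -7 + \left(-5 + 16\right) 18 \left(-19\right) = -7 + 11 \left(-342\right) = -7 - 3762 = -3769$)
$\sqrt{J + o} = \sqrt{-3769 - 34453} = \sqrt{-38222} = i \sqrt{38222}$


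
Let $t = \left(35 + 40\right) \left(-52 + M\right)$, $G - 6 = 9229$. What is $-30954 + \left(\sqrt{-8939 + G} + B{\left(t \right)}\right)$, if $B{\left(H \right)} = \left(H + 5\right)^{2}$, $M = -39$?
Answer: $46481446 + 2 \sqrt{74} \approx 4.6481 \cdot 10^{7}$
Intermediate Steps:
$G = 9235$ ($G = 6 + 9229 = 9235$)
$t = -6825$ ($t = \left(35 + 40\right) \left(-52 - 39\right) = 75 \left(-91\right) = -6825$)
$B{\left(H \right)} = \left(5 + H\right)^{2}$
$-30954 + \left(\sqrt{-8939 + G} + B{\left(t \right)}\right) = -30954 + \left(\sqrt{-8939 + 9235} + \left(5 - 6825\right)^{2}\right) = -30954 + \left(\sqrt{296} + \left(-6820\right)^{2}\right) = -30954 + \left(2 \sqrt{74} + 46512400\right) = -30954 + \left(46512400 + 2 \sqrt{74}\right) = 46481446 + 2 \sqrt{74}$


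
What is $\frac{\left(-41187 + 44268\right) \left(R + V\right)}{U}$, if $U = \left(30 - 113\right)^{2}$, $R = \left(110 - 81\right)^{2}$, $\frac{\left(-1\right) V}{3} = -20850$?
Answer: $\frac{195307671}{6889} \approx 28351.0$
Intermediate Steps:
$V = 62550$ ($V = \left(-3\right) \left(-20850\right) = 62550$)
$R = 841$ ($R = 29^{2} = 841$)
$U = 6889$ ($U = \left(-83\right)^{2} = 6889$)
$\frac{\left(-41187 + 44268\right) \left(R + V\right)}{U} = \frac{\left(-41187 + 44268\right) \left(841 + 62550\right)}{6889} = 3081 \cdot 63391 \cdot \frac{1}{6889} = 195307671 \cdot \frac{1}{6889} = \frac{195307671}{6889}$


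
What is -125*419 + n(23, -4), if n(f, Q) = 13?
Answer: -52362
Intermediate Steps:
-125*419 + n(23, -4) = -125*419 + 13 = -52375 + 13 = -52362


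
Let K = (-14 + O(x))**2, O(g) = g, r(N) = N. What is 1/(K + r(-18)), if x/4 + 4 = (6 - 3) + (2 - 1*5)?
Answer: 1/882 ≈ 0.0011338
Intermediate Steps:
x = -16 (x = -16 + 4*((6 - 3) + (2 - 1*5)) = -16 + 4*(3 + (2 - 5)) = -16 + 4*(3 - 3) = -16 + 4*0 = -16 + 0 = -16)
K = 900 (K = (-14 - 16)**2 = (-30)**2 = 900)
1/(K + r(-18)) = 1/(900 - 18) = 1/882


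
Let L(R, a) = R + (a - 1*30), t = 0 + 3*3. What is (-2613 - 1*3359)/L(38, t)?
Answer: -5972/17 ≈ -351.29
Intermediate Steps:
t = 9 (t = 0 + 9 = 9)
L(R, a) = -30 + R + a (L(R, a) = R + (a - 30) = R + (-30 + a) = -30 + R + a)
(-2613 - 1*3359)/L(38, t) = (-2613 - 1*3359)/(-30 + 38 + 9) = (-2613 - 3359)/17 = -5972*1/17 = -5972/17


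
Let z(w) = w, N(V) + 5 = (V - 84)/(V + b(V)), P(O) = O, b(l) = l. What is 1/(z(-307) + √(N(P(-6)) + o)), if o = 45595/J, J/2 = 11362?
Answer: -6976268/2141611871 - 2*√581762805/2141611871 ≈ -0.0032800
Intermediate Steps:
J = 22724 (J = 2*11362 = 22724)
o = 45595/22724 ≈ 2.0065
N(V) = -5 + (-84 + V)/(2*V) (N(V) = -5 + (V - 84)/(V + V) = -5 + (-84 + V)/((2*V)) = -5 + (-84 + V)*(1/(2*V)) = -5 + (-84 + V)/(2*V))
1/(z(-307) + √(N(P(-6)) + o)) = 1/(-307 + √((-9/2 - 42/(-6)) + 45595/22724)) = 1/(-307 + √((-9/2 - 42*(-⅙)) + 45595/22724)) = 1/(-307 + √((-9/2 + 7) + 45595/22724)) = 1/(-307 + √(5/2 + 45595/22724)) = 1/(-307 + √(102405/22724)) = 1/(-307 + √581762805/11362)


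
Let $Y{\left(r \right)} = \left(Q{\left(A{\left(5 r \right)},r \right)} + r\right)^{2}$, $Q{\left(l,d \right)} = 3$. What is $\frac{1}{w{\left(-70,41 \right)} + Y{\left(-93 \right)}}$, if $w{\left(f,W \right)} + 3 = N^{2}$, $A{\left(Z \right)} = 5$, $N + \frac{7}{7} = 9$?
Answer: $\frac{1}{8161} \approx 0.00012253$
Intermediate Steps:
$N = 8$ ($N = -1 + 9 = 8$)
$w{\left(f,W \right)} = 61$ ($w{\left(f,W \right)} = -3 + 8^{2} = -3 + 64 = 61$)
$Y{\left(r \right)} = \left(3 + r\right)^{2}$
$\frac{1}{w{\left(-70,41 \right)} + Y{\left(-93 \right)}} = \frac{1}{61 + \left(3 - 93\right)^{2}} = \frac{1}{61 + \left(-90\right)^{2}} = \frac{1}{61 + 8100} = \frac{1}{8161}$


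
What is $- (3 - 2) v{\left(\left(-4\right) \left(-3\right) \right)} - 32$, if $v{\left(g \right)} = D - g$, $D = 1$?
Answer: $-21$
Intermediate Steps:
$v{\left(g \right)} = 1 - g$
$- (3 - 2) v{\left(\left(-4\right) \left(-3\right) \right)} - 32 = - (3 - 2) \left(1 - \left(-4\right) \left(-3\right)\right) - 32 = \left(-1\right) 1 \left(1 - 12\right) - 32 = - (1 - 12) - 32 = \left(-1\right) \left(-11\right) - 32 = 11 - 32 = -21$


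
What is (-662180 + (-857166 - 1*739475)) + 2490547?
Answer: 231726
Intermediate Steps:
(-662180 + (-857166 - 1*739475)) + 2490547 = (-662180 + (-857166 - 739475)) + 2490547 = (-662180 - 1596641) + 2490547 = -2258821 + 2490547 = 231726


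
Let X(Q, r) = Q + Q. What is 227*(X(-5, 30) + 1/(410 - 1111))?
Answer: -1591497/701 ≈ -2270.3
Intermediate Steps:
X(Q, r) = 2*Q
227*(X(-5, 30) + 1/(410 - 1111)) = 227*(2*(-5) + 1/(410 - 1111)) = 227*(-10 + 1/(-701)) = 227*(-10 - 1/701) = 227*(-7011/701) = -1591497/701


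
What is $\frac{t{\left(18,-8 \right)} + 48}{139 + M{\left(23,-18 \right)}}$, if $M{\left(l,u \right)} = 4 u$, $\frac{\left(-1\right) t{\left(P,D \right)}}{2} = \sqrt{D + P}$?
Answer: $\frac{48}{67} - \frac{2 \sqrt{10}}{67} \approx 0.62202$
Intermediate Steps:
$t{\left(P,D \right)} = - 2 \sqrt{D + P}$
$\frac{t{\left(18,-8 \right)} + 48}{139 + M{\left(23,-18 \right)}} = \frac{- 2 \sqrt{-8 + 18} + 48}{139 + 4 \left(-18\right)} = \frac{- 2 \sqrt{10} + 48}{139 - 72} = \frac{48 - 2 \sqrt{10}}{67} = \left(48 - 2 \sqrt{10}\right) \frac{1}{67} = \frac{48}{67} - \frac{2 \sqrt{10}}{67}$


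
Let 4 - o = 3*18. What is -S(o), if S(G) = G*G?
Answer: -2500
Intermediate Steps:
o = -50 (o = 4 - 3*18 = 4 - 1*54 = 4 - 54 = -50)
S(G) = G**2
-S(o) = -1*(-50)**2 = -1*2500 = -2500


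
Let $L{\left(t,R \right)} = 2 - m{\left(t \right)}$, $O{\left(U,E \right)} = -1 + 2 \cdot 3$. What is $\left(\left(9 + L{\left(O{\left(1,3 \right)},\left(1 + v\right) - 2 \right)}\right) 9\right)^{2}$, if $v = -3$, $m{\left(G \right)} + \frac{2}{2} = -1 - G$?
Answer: $26244$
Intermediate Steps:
$m{\left(G \right)} = -2 - G$ ($m{\left(G \right)} = -1 - \left(1 + G\right) = -2 - G$)
$O{\left(U,E \right)} = 5$ ($O{\left(U,E \right)} = -1 + 6 = 5$)
$L{\left(t,R \right)} = 4 + t$ ($L{\left(t,R \right)} = 2 - \left(-2 - t\right) = 2 + \left(2 + t\right) = 4 + t$)
$\left(\left(9 + L{\left(O{\left(1,3 \right)},\left(1 + v\right) - 2 \right)}\right) 9\right)^{2} = \left(\left(9 + \left(4 + 5\right)\right) 9\right)^{2} = \left(\left(9 + 9\right) 9\right)^{2} = \left(18 \cdot 9\right)^{2} = 162^{2} = 26244$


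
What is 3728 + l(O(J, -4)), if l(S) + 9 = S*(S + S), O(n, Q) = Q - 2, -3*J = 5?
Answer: 3791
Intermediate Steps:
J = -5/3 (J = -⅓*5 = -5/3 ≈ -1.6667)
O(n, Q) = -2 + Q
l(S) = -9 + 2*S² (l(S) = -9 + S*(S + S) = -9 + S*(2*S) = -9 + 2*S²)
3728 + l(O(J, -4)) = 3728 + (-9 + 2*(-2 - 4)²) = 3728 + (-9 + 2*(-6)²) = 3728 + (-9 + 2*36) = 3728 + (-9 + 72) = 3728 + 63 = 3791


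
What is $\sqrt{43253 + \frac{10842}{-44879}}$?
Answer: $\frac{\sqrt{87116446519055}}{44879} \approx 207.97$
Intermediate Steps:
$\sqrt{43253 + \frac{10842}{-44879}} = \sqrt{43253 + 10842 \left(- \frac{1}{44879}\right)} = \sqrt{43253 - \frac{10842}{44879}} = \sqrt{\frac{1941140545}{44879}} = \frac{\sqrt{87116446519055}}{44879}$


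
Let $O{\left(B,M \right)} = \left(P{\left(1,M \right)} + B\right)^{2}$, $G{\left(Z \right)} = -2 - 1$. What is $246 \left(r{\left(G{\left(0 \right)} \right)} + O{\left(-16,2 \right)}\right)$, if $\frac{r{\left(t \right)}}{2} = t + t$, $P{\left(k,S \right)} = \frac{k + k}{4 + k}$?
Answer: $\frac{1422864}{25} \approx 56915.0$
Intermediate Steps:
$P{\left(k,S \right)} = \frac{2 k}{4 + k}$
$G{\left(Z \right)} = -3$
$r{\left(t \right)} = 4 t$ ($r{\left(t \right)} = 2 \left(t + t\right) = 2 \cdot 2 t = 4 t$)
$O{\left(B,M \right)} = \left(\frac{2}{5} + B\right)^{2}$ ($O{\left(B,M \right)} = \left(2 \cdot 1 \frac{1}{4 + 1} + B\right)^{2} = \left(2 \cdot 1 \cdot \frac{1}{5} + B\right)^{2} = \left(\frac{2}{5} + B\right)^{2}$)
$246 \left(r{\left(G{\left(0 \right)} \right)} + O{\left(-16,2 \right)}\right) = 246 \left(4 \left(-3\right) + \frac{\left(2 + 5 \left(-16\right)\right)^{2}}{25}\right) = 246 \left(-12 + \frac{\left(2 - 80\right)^{2}}{25}\right) = 246 \left(-12 + \frac{\left(-78\right)^{2}}{25}\right) = 246 \left(-12 + \frac{1}{25} \cdot 6084\right) = 246 \left(-12 + \frac{6084}{25}\right) = 246 \cdot \frac{5784}{25} = \frac{1422864}{25}$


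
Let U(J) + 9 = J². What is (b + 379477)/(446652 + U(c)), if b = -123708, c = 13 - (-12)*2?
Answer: 255769/448012 ≈ 0.57090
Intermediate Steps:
c = 37 (c = 13 - 12*(-2) = 13 + 24 = 37)
U(J) = -9 + J²
(b + 379477)/(446652 + U(c)) = (-123708 + 379477)/(446652 + (-9 + 37²)) = 255769/(446652 + (-9 + 1369)) = 255769/(446652 + 1360) = 255769/448012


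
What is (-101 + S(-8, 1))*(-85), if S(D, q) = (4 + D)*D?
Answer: 5865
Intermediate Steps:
S(D, q) = D*(4 + D)
(-101 + S(-8, 1))*(-85) = (-101 - 8*(4 - 8))*(-85) = (-101 - 8*(-4))*(-85) = (-101 + 32)*(-85) = -69*(-85) = 5865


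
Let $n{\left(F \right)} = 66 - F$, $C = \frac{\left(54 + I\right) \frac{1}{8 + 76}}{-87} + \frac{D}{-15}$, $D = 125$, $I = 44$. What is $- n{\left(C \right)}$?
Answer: $- \frac{38809}{522} \approx -74.347$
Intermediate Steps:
$C = - \frac{4357}{522}$ ($C = \frac{\left(54 + 44\right) \frac{1}{8 + 76}}{-87} + \frac{125}{-15} = \frac{98}{84} \left(- \frac{1}{87}\right) + 125 \left(- \frac{1}{15}\right) = 98 \cdot \frac{1}{84} \left(- \frac{1}{87}\right) - \frac{25}{3} = \frac{7}{6} \left(- \frac{1}{87}\right) - \frac{25}{3} = - \frac{7}{522} - \frac{25}{3} = - \frac{4357}{522} \approx -8.3467$)
$- n{\left(C \right)} = - (66 - - \frac{4357}{522}) = - (66 + \frac{4357}{522}) = \left(-1\right) \frac{38809}{522} = - \frac{38809}{522}$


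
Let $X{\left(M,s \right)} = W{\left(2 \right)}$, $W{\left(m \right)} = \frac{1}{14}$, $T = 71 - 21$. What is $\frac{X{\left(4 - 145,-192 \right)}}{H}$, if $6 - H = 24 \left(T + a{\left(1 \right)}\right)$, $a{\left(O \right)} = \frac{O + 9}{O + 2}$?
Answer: $- \frac{1}{17836} \approx -5.6066 \cdot 10^{-5}$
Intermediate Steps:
$T = 50$
$W{\left(m \right)} = \frac{1}{14}$
$a{\left(O \right)} = \frac{9 + O}{2 + O}$
$X{\left(M,s \right)} = \frac{1}{14}$
$H = -1274$ ($H = 6 - 24 \left(50 + \frac{9 + 1}{2 + 1}\right) = 6 - 24 \left(50 + \frac{1}{3} \cdot 10\right) = 6 - 24 \left(50 + \frac{10}{3}\right) = 6 - 24 \cdot \frac{160}{3} = 6 - 1280 = -1274$)
$\frac{X{\left(4 - 145,-192 \right)}}{H} = \frac{1}{14 \left(-1274\right)} = \frac{1}{14} \left(- \frac{1}{1274}\right) = - \frac{1}{17836}$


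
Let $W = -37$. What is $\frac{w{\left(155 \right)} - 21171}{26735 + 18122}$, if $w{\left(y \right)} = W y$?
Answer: $- \frac{26906}{44857} \approx -0.59982$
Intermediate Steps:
$w{\left(y \right)} = - 37 y$
$\frac{w{\left(155 \right)} - 21171}{26735 + 18122} = \frac{\left(-37\right) 155 - 21171}{26735 + 18122} = \frac{-5735 - 21171}{44857} = \left(-26906\right) \frac{1}{44857} = - \frac{26906}{44857}$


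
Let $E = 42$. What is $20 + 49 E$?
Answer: $2078$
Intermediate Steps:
$20 + 49 E = 20 + 49 \cdot 42 = 20 + 2058 = 2078$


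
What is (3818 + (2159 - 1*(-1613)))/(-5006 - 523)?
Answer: -2530/1843 ≈ -1.3728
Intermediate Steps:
(3818 + (2159 - 1*(-1613)))/(-5006 - 523) = (3818 + (2159 + 1613))/(-5529) = (3818 + 3772)*(-1/5529) = 7590*(-1/5529) = -2530/1843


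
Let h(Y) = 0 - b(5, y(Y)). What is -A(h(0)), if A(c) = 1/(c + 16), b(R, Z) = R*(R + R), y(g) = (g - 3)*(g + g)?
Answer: 1/34 ≈ 0.029412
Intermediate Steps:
y(g) = 2*g*(-3 + g) (y(g) = (-3 + g)*(2*g) = 2*g*(-3 + g))
b(R, Z) = 2*R² (b(R, Z) = R*(2*R) = 2*R²)
h(Y) = -50 (h(Y) = 0 - 2*5² = 0 - 2*25 = 0 - 1*50 = 0 - 50 = -50)
A(c) = 1/(16 + c)
-A(h(0)) = -1/(16 - 50) = -1/(-34) = -1*(-1/34) = 1/34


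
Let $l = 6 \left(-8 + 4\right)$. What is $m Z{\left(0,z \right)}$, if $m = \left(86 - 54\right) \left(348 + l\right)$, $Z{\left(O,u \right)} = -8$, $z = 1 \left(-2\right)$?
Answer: $-82944$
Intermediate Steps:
$z = -2$
$l = -24$ ($l = 6 \left(-4\right) = -24$)
$m = 10368$ ($m = \left(86 - 54\right) \left(348 - 24\right) = 32 \cdot 324 = 10368$)
$m Z{\left(0,z \right)} = 10368 \left(-8\right) = -82944$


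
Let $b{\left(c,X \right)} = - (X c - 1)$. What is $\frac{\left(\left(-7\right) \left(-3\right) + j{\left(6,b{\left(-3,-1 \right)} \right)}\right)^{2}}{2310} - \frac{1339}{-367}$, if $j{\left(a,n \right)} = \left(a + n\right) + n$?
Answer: $\frac{3287233}{847770} \approx 3.8775$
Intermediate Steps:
$b{\left(c,X \right)} = 1 - X c$ ($b{\left(c,X \right)} = - (-1 + X c) = 1 - X c$)
$j{\left(a,n \right)} = a + 2 n$
$\frac{\left(\left(-7\right) \left(-3\right) + j{\left(6,b{\left(-3,-1 \right)} \right)}\right)^{2}}{2310} - \frac{1339}{-367} = \frac{\left(\left(-7\right) \left(-3\right) + \left(6 + 2 \left(1 - \left(-1\right) \left(-3\right)\right)\right)\right)^{2}}{2310} - \frac{1339}{-367} = \left(21 + \left(6 + 2 \left(1 - 3\right)\right)\right)^{2} \cdot \frac{1}{2310} - - \frac{1339}{367} = \left(21 + \left(6 + 2 \left(-2\right)\right)\right)^{2} \cdot \frac{1}{2310} + \frac{1339}{367} = \left(21 + \left(6 - 4\right)\right)^{2} \cdot \frac{1}{2310} + \frac{1339}{367} = \left(21 + 2\right)^{2} \cdot \frac{1}{2310} + \frac{1339}{367} = 23^{2} \cdot \frac{1}{2310} + \frac{1339}{367} = 529 \cdot \frac{1}{2310} + \frac{1339}{367} = \frac{529}{2310} + \frac{1339}{367} = \frac{3287233}{847770}$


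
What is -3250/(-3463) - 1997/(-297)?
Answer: 7880861/1028511 ≈ 7.6624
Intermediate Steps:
-3250/(-3463) - 1997/(-297) = -3250*(-1/3463) - 1997*(-1/297) = 3250/3463 + 1997/297 = 7880861/1028511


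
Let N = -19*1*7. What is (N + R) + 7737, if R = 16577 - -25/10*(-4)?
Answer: 24171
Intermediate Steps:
N = -133 (N = -19*7 = -133)
R = 16567 (R = 16577 - (⅒)*(-25)*(-4) = 16577 - (-5)*(-4)/2 = 16577 - 1*10 = 16577 - 10 = 16567)
(N + R) + 7737 = (-133 + 16567) + 7737 = 16434 + 7737 = 24171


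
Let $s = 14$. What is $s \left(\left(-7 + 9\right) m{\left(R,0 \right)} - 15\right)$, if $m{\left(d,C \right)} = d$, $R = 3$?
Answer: $-126$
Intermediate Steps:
$s \left(\left(-7 + 9\right) m{\left(R,0 \right)} - 15\right) = 14 \left(\left(-7 + 9\right) 3 - 15\right) = 14 \left(2 \cdot 3 - 15\right) = 14 \left(6 - 15\right) = 14 \left(-9\right) = -126$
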